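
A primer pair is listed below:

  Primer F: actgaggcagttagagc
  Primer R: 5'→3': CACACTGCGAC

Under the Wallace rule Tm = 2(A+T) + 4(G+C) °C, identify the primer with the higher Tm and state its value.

Primer F, 52°C

Primer F: A+T=8, G+C=9 → Tm = 2(8)+4(9) = 52°C
Primer R: A+T=4, G+C=7 → Tm = 2(4)+4(7) = 36°C
52°C vs 36°C → primer F is higher.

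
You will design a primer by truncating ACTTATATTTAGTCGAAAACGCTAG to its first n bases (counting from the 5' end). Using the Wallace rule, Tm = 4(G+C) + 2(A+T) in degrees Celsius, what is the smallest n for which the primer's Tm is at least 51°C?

n = 21

First 20 bases: ACTTATATTTAGTCGAAAAC → Tm = 50°C (< 51°C)
First 21 bases: ACTTATATTTAGTCGAAAACG → Tm = 54°C (≥ 51°C)
Since every base adds ≥2°C, Tm only increases with n, so the threshold is first crossed at n = 21.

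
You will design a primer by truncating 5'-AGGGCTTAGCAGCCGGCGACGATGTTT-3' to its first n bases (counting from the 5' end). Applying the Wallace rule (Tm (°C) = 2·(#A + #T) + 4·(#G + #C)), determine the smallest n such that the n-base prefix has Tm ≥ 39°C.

First 12 bases: AGGGCTTAGCAG → Tm = 38°C (< 39°C)
First 13 bases: AGGGCTTAGCAGC → Tm = 42°C (≥ 39°C)
Each additional base adds 2°C (A/T) or 4°C (G/C), so Tm is non-decreasing in n; n = 13 is the first length to reach 39°C.

n = 13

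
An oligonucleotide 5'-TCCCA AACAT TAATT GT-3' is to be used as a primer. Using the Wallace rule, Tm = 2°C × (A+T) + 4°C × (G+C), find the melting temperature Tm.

G=1, C=4, T=6, A=6
So N_AT = 12 and N_GC = 5.
Tm = 4·5 + 2·12 = 20 + 24 = 44°C

44°C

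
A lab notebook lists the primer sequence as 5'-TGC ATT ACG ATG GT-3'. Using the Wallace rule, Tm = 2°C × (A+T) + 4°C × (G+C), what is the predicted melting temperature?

C=2, T=5, A=3, G=4
A+T = 8, G+C = 6
Tm = 2×8 + 4×6 = 40°C

40°C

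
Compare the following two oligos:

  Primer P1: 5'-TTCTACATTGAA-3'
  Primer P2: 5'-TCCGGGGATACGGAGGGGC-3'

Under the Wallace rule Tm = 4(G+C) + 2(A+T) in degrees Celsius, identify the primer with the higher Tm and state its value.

Primer P1: A+T=9, G+C=3 → Tm = 2(9)+4(3) = 30°C
Primer P2: A+T=5, G+C=14 → Tm = 2(5)+4(14) = 66°C
30°C vs 66°C → primer P2 is higher.

Primer P2, 66°C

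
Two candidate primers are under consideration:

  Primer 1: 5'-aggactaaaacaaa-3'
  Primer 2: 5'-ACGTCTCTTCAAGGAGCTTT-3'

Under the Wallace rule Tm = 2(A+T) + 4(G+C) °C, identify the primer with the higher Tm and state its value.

Primer 1: A+T=10, G+C=4 → Tm = 2(10)+4(4) = 36°C
Primer 2: A+T=11, G+C=9 → Tm = 2(11)+4(9) = 58°C
36°C vs 58°C → primer 2 is higher.

Primer 2, 58°C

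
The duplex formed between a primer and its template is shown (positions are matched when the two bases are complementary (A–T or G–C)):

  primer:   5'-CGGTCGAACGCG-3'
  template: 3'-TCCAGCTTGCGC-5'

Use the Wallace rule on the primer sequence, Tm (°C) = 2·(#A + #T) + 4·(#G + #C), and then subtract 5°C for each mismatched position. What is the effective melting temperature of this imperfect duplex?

37°C

Primer base counts: A=2, T=1, G=5, C=4 → A+T=3, G+C=9
Perfect-match Tm = 2(3) + 4(9) = 6 + 36 = 42°C
Mismatches (positions where the bases are not complementary): 1 (at position 1)
Effective Tm = 42 − 1×5 = 42 − 5 = 37°C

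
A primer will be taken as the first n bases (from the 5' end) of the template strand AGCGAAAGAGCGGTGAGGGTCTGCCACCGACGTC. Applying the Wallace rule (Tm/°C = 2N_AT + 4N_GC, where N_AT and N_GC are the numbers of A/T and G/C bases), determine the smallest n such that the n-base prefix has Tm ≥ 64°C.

First 19 bases: AGCGAAAGAGCGGTGAGGG → Tm = 62°C (< 64°C)
First 20 bases: AGCGAAAGAGCGGTGAGGGT → Tm = 64°C (≥ 64°C)
Since every base adds ≥2°C, Tm only increases with n, so the threshold is first crossed at n = 20.

n = 20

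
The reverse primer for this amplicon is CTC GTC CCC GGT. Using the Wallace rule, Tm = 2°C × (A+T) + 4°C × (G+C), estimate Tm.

Counting bases: G=3, C=6, A=0, T=3
AT pairs contribute 3, GC pairs contribute 9.
Tm = 2(3) + 4(9) = 6 + 36 = 42°C

42°C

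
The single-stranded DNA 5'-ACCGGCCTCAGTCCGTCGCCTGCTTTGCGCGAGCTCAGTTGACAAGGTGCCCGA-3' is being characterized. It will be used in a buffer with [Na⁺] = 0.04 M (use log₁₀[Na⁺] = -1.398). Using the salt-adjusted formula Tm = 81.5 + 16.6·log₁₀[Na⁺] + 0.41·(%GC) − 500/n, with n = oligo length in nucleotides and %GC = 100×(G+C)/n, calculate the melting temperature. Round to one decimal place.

75.6°C

Length n = 54. Base counts: A=8, T=11, C=19, G=16
G+C = 35, so %GC = 35/54 × 100 = 64.815%
Salt term: 16.6 × (-1.398) = -23.207
GC term: 0.41 × 64.815 = 26.574; length term: −500/54 = −9.259
Tm = 81.5 + (-23.207) + 26.574 − 9.259 = 75.608 → 75.6°C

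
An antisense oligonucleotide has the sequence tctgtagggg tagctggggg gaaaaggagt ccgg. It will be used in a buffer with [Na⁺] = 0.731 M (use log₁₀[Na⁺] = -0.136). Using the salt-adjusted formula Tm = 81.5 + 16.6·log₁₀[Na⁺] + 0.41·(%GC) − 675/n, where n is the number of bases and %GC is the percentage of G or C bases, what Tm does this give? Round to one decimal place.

Length n = 34. A=7, C=4, G=17, T=6
G+C = 21, so %GC = 21/34 × 100 = 61.765%
Salt term: 16.6 × (-0.136) = -2.258
GC term: 0.41 × 61.765 = 25.324; length term: −675/34 = −19.853
Tm = 81.5 + (-2.258) + 25.324 − 19.853 = 84.713 → 84.7°C

84.7°C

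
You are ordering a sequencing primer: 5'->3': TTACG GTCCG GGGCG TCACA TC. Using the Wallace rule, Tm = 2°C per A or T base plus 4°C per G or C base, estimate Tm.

Scanning the sequence gives G=7, T=5, A=3, C=7.
AT pairs contribute 8, GC pairs contribute 14.
Tm = 2(8) + 4(14) = 16 + 56 = 72°C

72°C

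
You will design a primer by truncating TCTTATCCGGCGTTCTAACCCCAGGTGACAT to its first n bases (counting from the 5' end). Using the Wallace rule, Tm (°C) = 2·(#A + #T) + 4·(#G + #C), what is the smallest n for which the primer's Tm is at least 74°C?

First 23 bases: TCTTATCCGGCGTTCTAACCCCA → Tm = 70°C (< 74°C)
First 24 bases: TCTTATCCGGCGTTCTAACCCCAG → Tm = 74°C (≥ 74°C)
Each additional base adds 2°C (A/T) or 4°C (G/C), so Tm is non-decreasing in n; n = 24 is the first length to reach 74°C.

n = 24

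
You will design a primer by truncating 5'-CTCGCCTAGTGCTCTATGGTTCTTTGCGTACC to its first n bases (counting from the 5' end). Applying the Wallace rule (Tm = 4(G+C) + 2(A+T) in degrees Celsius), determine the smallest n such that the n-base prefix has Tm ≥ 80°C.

First 26 bases: CTCGCCTAGTGCTCTATGGTTCTTTG → Tm = 78°C (< 80°C)
First 27 bases: CTCGCCTAGTGCTCTATGGTTCTTTGC → Tm = 82°C (≥ 80°C)
Since every base adds ≥2°C, Tm only increases with n, so the threshold is first crossed at n = 27.

n = 27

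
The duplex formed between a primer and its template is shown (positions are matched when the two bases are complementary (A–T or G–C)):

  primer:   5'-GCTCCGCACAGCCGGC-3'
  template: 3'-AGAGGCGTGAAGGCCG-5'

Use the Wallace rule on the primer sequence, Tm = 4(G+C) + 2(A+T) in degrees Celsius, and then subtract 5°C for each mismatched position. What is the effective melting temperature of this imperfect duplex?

43°C

Primer base counts: A=2, T=1, G=5, C=8 → A+T=3, G+C=13
Perfect-match Tm = 2(3) + 4(13) = 6 + 52 = 58°C
Mismatches (positions where the bases are not complementary): 3 (at positions 1, 10, 11)
Effective Tm = 58 − 3×5 = 58 − 15 = 43°C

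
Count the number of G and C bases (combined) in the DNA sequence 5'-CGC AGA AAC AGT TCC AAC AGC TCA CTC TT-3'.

14

Counting bases: C=10, T=6, G=4, A=9
Total G or C: 4 + 10 = 14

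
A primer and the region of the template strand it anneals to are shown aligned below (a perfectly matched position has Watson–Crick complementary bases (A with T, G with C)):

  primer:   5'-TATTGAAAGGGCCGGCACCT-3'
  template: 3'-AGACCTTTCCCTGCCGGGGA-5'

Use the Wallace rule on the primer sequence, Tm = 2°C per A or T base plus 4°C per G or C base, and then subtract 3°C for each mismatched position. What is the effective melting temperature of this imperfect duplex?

Primer base counts: A=5, T=4, G=6, C=5 → A+T=9, G+C=11
Perfect-match Tm = 2(9) + 4(11) = 18 + 44 = 62°C
Mismatches (positions where the bases are not complementary): 4 (at positions 2, 4, 12, 17)
Effective Tm = 62 − 4×3 = 62 − 12 = 50°C

50°C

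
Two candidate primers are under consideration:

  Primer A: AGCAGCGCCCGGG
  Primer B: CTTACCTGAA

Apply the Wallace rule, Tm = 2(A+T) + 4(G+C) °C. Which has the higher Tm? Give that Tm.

Primer A, 48°C

Primer A: A+T=2, G+C=11 → Tm = 2(2)+4(11) = 48°C
Primer B: A+T=6, G+C=4 → Tm = 2(6)+4(4) = 28°C
48°C vs 28°C → primer A is higher.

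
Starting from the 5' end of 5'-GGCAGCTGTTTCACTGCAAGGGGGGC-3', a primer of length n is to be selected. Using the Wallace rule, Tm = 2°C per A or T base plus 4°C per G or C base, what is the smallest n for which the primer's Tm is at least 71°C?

First 22 bases: GGCAGCTGTTTCACTGCAAGGG → Tm = 70°C (< 71°C)
First 23 bases: GGCAGCTGTTTCACTGCAAGGGG → Tm = 74°C (≥ 71°C)
Each additional base adds 2°C (A/T) or 4°C (G/C), so Tm is non-decreasing in n; n = 23 is the first length to reach 71°C.

n = 23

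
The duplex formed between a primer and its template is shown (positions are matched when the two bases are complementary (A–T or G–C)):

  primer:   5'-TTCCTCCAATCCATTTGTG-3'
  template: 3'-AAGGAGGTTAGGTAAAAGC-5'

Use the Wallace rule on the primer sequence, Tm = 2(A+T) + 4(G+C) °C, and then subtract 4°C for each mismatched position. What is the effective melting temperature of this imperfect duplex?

Primer base counts: A=3, T=8, G=2, C=6 → A+T=11, G+C=8
Perfect-match Tm = 2(11) + 4(8) = 22 + 32 = 54°C
Mismatches (positions where the bases are not complementary): 2 (at positions 17, 18)
Effective Tm = 54 − 2×4 = 54 − 8 = 46°C

46°C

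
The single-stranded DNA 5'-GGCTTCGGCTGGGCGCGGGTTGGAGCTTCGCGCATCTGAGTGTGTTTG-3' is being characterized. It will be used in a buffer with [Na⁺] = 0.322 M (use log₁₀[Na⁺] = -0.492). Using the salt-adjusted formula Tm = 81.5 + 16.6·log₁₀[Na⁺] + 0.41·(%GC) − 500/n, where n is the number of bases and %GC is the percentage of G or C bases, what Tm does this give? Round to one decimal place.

89.4°C

Length n = 48. C=10, T=14, G=21, A=3
G+C = 31, so %GC = 31/48 × 100 = 64.583%
Salt term: 16.6 × (-0.492) = -8.167
GC term: 0.41 × 64.583 = 26.479; length term: −500/48 = −10.417
Tm = 81.5 + (-8.167) + 26.479 − 10.417 = 89.395 → 89.4°C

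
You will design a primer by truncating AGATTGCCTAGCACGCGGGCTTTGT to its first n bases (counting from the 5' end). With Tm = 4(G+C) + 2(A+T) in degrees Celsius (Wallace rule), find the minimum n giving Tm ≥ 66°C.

First 19 bases: AGATTGCCTAGCACGCGGG → Tm = 62°C (< 66°C)
First 20 bases: AGATTGCCTAGCACGCGGGC → Tm = 66°C (≥ 66°C)
Since every base adds ≥2°C, Tm only increases with n, so the threshold is first crossed at n = 20.

n = 20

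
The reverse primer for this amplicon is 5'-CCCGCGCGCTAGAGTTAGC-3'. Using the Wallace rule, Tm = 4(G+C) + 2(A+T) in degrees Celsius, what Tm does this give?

Base counts: C=7, T=3, G=6, A=3
A+T = 6, G+C = 13
Tm = 4·13 + 2·6 = 52 + 12 = 64°C

64°C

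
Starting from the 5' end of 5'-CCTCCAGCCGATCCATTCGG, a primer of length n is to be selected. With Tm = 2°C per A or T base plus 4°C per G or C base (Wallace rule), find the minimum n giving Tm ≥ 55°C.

n = 18

First 17 bases: CCTCCAGCCGATCCATT → Tm = 54°C (< 55°C)
First 18 bases: CCTCCAGCCGATCCATTC → Tm = 58°C (≥ 55°C)
Each additional base adds 2°C (A/T) or 4°C (G/C), so Tm is non-decreasing in n; n = 18 is the first length to reach 55°C.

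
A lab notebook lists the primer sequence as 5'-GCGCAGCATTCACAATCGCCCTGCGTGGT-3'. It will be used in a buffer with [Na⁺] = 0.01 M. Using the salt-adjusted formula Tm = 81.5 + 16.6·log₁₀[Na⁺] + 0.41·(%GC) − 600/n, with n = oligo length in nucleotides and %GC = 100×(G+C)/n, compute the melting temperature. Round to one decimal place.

53.1°C

Length n = 29. Base counts: T=6, C=10, A=5, G=8
G+C = 18, so %GC = 18/29 × 100 = 62.069%
Salt term: 16.6 × (-2) = -33.2
GC term: 0.41 × 62.069 = 25.448; length term: −600/29 = −20.69
Tm = 81.5 + (-33.2) + 25.448 − 20.69 = 53.058 → 53.1°C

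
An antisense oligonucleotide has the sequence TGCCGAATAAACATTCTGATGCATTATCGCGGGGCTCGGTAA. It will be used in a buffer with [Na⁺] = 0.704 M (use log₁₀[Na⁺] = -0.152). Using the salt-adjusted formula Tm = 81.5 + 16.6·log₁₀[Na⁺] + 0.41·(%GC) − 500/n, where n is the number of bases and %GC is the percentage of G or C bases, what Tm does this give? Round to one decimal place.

86.6°C

Length n = 42. Base counts: C=9, A=11, G=11, T=11
G+C = 20, so %GC = 20/42 × 100 = 47.619%
Salt term: 16.6 × (-0.152) = -2.523
GC term: 0.41 × 47.619 = 19.524; length term: −500/42 = −11.905
Tm = 81.5 + (-2.523) + 19.524 − 11.905 = 86.596 → 86.6°C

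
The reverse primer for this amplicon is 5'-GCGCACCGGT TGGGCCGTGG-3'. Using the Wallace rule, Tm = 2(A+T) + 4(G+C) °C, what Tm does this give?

72°C

Counting bases: G=10, C=6, A=1, T=3
So N_AT = 4 and N_GC = 16.
Tm = 2×4 + 4×16 = 72°C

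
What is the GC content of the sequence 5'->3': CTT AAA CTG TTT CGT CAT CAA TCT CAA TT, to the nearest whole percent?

31%

Base counts: G=2, T=12, A=8, C=7
G+C = 2 + 7 = 9 out of 29 bases
%GC = 9/29 × 100 = 31.03% ≈ 31%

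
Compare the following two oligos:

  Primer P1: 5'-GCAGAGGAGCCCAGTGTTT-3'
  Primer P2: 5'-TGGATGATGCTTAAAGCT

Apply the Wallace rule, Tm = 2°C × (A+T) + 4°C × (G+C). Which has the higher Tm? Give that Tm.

Primer P1: A+T=8, G+C=11 → Tm = 2(8)+4(11) = 60°C
Primer P2: A+T=11, G+C=7 → Tm = 2(11)+4(7) = 50°C
60°C vs 50°C → primer P1 is higher.

Primer P1, 60°C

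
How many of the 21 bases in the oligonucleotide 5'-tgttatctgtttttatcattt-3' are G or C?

4

Scanning the sequence gives G=2, A=3, T=14, C=2.
Total G or C: 2 + 2 = 4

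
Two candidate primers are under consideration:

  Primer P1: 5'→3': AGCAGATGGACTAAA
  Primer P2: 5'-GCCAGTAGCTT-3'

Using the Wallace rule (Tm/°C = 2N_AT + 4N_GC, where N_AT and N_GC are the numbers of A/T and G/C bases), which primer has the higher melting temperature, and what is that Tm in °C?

Primer P1: A+T=9, G+C=6 → Tm = 2(9)+4(6) = 42°C
Primer P2: A+T=5, G+C=6 → Tm = 2(5)+4(6) = 34°C
42°C vs 34°C → primer P1 is higher.

Primer P1, 42°C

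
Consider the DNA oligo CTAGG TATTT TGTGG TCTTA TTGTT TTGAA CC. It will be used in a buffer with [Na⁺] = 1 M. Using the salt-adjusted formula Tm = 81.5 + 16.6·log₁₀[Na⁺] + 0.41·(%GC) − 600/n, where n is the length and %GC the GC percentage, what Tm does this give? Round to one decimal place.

76.8°C

Length n = 32. A=5, C=4, T=16, G=7
G+C = 11, so %GC = 11/32 × 100 = 34.375%
Salt term: 16.6 × (0) = 0
GC term: 0.41 × 34.375 = 14.094; length term: −600/32 = −18.75
Tm = 81.5 + (0) + 14.094 − 18.75 = 76.844 → 76.8°C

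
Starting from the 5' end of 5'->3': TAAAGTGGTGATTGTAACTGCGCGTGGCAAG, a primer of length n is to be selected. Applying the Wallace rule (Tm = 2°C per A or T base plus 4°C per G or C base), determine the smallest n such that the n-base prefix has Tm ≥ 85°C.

n = 29

First 28 bases: TAAAGTGGTGATTGTAACTGCGCGTGGC → Tm = 84°C (< 85°C)
First 29 bases: TAAAGTGGTGATTGTAACTGCGCGTGGCA → Tm = 86°C (≥ 85°C)
Since every base adds ≥2°C, Tm only increases with n, so the threshold is first crossed at n = 29.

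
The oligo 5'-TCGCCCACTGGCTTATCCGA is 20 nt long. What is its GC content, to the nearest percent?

Counting bases: T=5, A=3, C=8, G=4
G+C = 4 + 8 = 12 out of 20 bases
%GC = 12/20 × 100 = 60% ≈ 60%

60%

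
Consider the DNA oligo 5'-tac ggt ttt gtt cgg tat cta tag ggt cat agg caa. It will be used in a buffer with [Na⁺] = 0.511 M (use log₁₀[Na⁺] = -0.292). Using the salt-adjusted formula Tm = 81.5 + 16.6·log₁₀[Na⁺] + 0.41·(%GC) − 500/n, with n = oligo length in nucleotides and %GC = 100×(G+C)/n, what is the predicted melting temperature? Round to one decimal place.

79.8°C

Length n = 36. Counting bases: C=5, A=8, T=13, G=10
G+C = 15, so %GC = 15/36 × 100 = 41.667%
Salt term: 16.6 × (-0.292) = -4.847
GC term: 0.41 × 41.667 = 17.083; length term: −500/36 = −13.889
Tm = 81.5 + (-4.847) + 17.083 − 13.889 = 79.847 → 79.8°C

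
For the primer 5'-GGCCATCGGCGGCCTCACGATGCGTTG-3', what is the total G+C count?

Scanning the sequence gives C=9, T=5, G=10, A=3.
Total G or C: 10 + 9 = 19

19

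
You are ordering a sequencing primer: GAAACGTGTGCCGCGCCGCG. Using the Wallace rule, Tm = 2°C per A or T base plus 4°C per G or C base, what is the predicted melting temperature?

G=8, T=2, A=3, C=7
A+T = 5, G+C = 15
Tm = 2×5 + 4×15 = 70°C

70°C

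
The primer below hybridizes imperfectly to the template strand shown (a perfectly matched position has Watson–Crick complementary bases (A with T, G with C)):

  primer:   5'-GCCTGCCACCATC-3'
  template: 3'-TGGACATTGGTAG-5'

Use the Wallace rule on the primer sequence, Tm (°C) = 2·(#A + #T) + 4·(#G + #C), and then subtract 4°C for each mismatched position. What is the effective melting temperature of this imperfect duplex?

32°C

Primer base counts: A=2, T=2, G=2, C=7 → A+T=4, G+C=9
Perfect-match Tm = 2(4) + 4(9) = 8 + 36 = 44°C
Mismatches (positions where the bases are not complementary): 3 (at positions 1, 6, 7)
Effective Tm = 44 − 3×4 = 44 − 12 = 32°C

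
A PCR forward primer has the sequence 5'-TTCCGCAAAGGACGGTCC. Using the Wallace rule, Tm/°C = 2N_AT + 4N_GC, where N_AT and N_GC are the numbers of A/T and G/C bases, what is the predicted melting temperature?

Scanning the sequence gives T=3, G=5, A=4, C=6.
A+T = 7, G+C = 11
Tm = 2×7 + 4×11 = 58°C

58°C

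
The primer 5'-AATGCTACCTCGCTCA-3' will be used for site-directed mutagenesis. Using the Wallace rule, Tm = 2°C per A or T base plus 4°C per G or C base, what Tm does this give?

Counting bases: A=4, C=6, T=4, G=2
So N_AT = 8 and N_GC = 8.
Tm = 2×8 + 4×8 = 48°C

48°C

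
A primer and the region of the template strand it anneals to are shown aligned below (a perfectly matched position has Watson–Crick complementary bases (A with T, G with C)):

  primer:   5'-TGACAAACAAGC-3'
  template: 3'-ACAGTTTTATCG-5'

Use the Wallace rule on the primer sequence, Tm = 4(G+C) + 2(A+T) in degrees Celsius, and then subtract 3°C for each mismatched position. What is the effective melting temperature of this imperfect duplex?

25°C

Primer base counts: A=6, T=1, G=2, C=3 → A+T=7, G+C=5
Perfect-match Tm = 2(7) + 4(5) = 14 + 20 = 34°C
Mismatches (positions where the bases are not complementary): 3 (at positions 3, 8, 9)
Effective Tm = 34 − 3×3 = 34 − 9 = 25°C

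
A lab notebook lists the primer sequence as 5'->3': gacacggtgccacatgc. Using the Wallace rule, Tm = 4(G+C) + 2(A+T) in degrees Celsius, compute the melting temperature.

Scanning the sequence gives G=5, A=4, C=6, T=2.
A+T = 6, G+C = 11
Tm = 4·11 + 2·6 = 44 + 12 = 56°C

56°C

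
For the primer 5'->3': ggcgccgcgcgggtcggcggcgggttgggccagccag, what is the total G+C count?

Base counts: T=3, C=12, G=20, A=2
Total G or C: 20 + 12 = 32

32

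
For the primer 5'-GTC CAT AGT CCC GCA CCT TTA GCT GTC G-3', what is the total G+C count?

Base counts: A=4, T=8, G=6, C=10
G+C = 6 + 10 = 16

16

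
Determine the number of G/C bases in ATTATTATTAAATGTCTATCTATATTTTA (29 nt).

3

C=2, T=16, A=10, G=1
Total G or C: 1 + 2 = 3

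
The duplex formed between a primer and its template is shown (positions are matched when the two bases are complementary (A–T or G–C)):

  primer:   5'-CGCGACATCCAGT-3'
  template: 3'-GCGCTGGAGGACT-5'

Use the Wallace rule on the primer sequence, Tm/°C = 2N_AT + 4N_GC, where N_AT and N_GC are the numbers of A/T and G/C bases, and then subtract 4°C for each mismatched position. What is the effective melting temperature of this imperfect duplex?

30°C

Primer base counts: A=3, T=2, G=3, C=5 → A+T=5, G+C=8
Perfect-match Tm = 2(5) + 4(8) = 10 + 32 = 42°C
Mismatches (positions where the bases are not complementary): 3 (at positions 7, 11, 13)
Effective Tm = 42 − 3×4 = 42 − 12 = 30°C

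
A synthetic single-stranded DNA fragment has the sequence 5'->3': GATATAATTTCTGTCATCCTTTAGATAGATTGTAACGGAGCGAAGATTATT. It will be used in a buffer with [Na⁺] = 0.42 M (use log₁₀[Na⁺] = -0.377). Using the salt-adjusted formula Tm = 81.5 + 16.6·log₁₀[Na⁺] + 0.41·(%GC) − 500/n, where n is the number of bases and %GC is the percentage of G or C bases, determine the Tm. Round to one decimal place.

78.3°C

Length n = 51. Base counts: T=19, A=16, G=10, C=6
G+C = 16, so %GC = 16/51 × 100 = 31.373%
Salt term: 16.6 × (-0.377) = -6.258
GC term: 0.41 × 31.373 = 12.863; length term: −500/51 = −9.804
Tm = 81.5 + (-6.258) + 12.863 − 9.804 = 78.301 → 78.3°C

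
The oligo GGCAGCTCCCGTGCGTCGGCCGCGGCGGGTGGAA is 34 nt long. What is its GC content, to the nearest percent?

Base counts: G=16, C=11, A=3, T=4
G+C = 16 + 11 = 27 out of 34 bases
%GC = 27/34 × 100 = 79.41% ≈ 79%

79%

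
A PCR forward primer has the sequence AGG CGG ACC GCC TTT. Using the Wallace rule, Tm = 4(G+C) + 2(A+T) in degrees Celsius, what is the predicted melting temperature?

50°C

Counting bases: C=5, A=2, G=5, T=3
A+T = 5, G+C = 10
Tm = 2(5) + 4(10) = 10 + 40 = 50°C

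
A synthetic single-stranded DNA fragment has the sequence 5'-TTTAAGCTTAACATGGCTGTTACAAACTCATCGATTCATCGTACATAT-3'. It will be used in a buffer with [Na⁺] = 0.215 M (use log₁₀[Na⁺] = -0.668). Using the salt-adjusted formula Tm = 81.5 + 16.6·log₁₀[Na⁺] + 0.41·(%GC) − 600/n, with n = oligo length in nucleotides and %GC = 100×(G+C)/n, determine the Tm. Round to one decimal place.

Length n = 48. Counting bases: A=15, T=17, G=6, C=10
G+C = 16, so %GC = 16/48 × 100 = 33.333%
Salt term: 16.6 × (-0.668) = -11.089
GC term: 0.41 × 33.333 = 13.667; length term: −600/48 = −12.5
Tm = 81.5 + (-11.089) + 13.667 − 12.5 = 71.578 → 71.6°C

71.6°C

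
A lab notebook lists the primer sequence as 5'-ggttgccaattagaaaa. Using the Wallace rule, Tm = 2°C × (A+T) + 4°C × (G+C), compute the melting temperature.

Scanning the sequence gives T=4, C=2, G=4, A=7.
So N_AT = 11 and N_GC = 6.
Tm = 2×11 + 4×6 = 46°C

46°C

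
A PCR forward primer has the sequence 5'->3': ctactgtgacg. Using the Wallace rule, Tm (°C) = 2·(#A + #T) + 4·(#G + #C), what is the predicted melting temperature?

34°C

Base counts: T=3, C=3, A=2, G=3
A+T = 5, G+C = 6
Tm = 4·6 + 2·5 = 24 + 10 = 34°C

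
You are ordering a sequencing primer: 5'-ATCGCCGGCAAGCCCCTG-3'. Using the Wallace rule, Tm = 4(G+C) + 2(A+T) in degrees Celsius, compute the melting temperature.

Scanning the sequence gives G=5, T=2, C=8, A=3.
So N_AT = 5 and N_GC = 13.
Tm = 4·13 + 2·5 = 52 + 10 = 62°C

62°C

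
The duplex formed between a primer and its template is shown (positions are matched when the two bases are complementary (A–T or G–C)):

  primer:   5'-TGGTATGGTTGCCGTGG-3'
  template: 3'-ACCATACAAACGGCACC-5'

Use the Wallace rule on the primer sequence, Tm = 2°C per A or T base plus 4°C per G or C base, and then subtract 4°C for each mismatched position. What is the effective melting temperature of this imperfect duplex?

Primer base counts: A=1, T=6, G=8, C=2 → A+T=7, G+C=10
Perfect-match Tm = 2(7) + 4(10) = 14 + 40 = 54°C
Mismatches (positions where the bases are not complementary): 1 (at position 8)
Effective Tm = 54 − 1×4 = 54 − 4 = 50°C

50°C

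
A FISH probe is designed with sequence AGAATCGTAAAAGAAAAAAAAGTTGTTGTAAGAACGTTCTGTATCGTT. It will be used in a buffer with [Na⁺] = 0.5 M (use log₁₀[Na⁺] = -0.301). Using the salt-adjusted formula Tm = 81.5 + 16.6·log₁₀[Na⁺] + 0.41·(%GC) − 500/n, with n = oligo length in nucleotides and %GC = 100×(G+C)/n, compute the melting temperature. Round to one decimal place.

78.0°C

Length n = 48. Base counts: C=4, T=14, A=20, G=10
G+C = 14, so %GC = 14/48 × 100 = 29.167%
Salt term: 16.6 × (-0.301) = -4.997
GC term: 0.41 × 29.167 = 11.958; length term: −500/48 = −10.417
Tm = 81.5 + (-4.997) + 11.958 − 10.417 = 78.044 → 78.0°C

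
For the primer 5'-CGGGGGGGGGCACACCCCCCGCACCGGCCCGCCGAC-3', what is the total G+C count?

32

Counting bases: A=4, G=14, T=0, C=18
G+C = 14 + 18 = 32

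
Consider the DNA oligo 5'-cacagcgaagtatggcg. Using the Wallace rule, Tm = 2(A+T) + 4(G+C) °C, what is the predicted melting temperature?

54°C

C=4, T=2, A=5, G=6
AT pairs contribute 7, GC pairs contribute 10.
Tm = 2×7 + 4×10 = 54°C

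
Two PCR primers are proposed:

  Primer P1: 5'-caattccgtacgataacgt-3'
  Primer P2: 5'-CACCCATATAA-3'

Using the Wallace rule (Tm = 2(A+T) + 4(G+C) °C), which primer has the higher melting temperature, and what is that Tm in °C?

Primer P1, 54°C

Primer P1: A+T=11, G+C=8 → Tm = 2(11)+4(8) = 54°C
Primer P2: A+T=7, G+C=4 → Tm = 2(7)+4(4) = 30°C
54°C vs 30°C → primer P1 is higher.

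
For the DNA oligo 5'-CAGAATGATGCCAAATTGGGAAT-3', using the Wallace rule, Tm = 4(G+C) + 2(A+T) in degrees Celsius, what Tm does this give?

64°C

Base counts: A=9, T=5, G=6, C=3
AT pairs contribute 14, GC pairs contribute 9.
Tm = 2(14) + 4(9) = 28 + 36 = 64°C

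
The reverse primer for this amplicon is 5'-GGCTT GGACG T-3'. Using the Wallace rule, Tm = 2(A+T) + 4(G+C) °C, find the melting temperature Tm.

Base counts: G=5, A=1, C=2, T=3
So N_AT = 4 and N_GC = 7.
Tm = 2(4) + 4(7) = 8 + 28 = 36°C

36°C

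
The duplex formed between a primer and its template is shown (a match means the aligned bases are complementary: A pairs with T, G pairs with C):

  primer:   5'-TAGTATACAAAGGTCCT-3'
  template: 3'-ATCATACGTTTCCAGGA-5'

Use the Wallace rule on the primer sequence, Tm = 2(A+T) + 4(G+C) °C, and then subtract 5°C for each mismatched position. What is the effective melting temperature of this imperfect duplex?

41°C

Primer base counts: A=6, T=5, G=3, C=3 → A+T=11, G+C=6
Perfect-match Tm = 2(11) + 4(6) = 22 + 24 = 46°C
Mismatches (positions where the bases are not complementary): 1 (at position 7)
Effective Tm = 46 − 1×5 = 46 − 5 = 41°C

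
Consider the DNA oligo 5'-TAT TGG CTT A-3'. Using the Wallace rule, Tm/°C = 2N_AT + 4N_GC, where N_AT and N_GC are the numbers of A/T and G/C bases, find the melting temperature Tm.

Base counts: A=2, G=2, T=5, C=1
So N_AT = 7 and N_GC = 3.
Tm = 2(7) + 4(3) = 14 + 12 = 26°C

26°C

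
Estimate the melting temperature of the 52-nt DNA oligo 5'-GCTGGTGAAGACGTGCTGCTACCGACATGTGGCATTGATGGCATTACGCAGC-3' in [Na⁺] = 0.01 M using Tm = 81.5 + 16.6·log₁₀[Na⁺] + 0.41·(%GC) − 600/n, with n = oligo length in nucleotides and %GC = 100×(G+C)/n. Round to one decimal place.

Length n = 52. Scanning the sequence gives G=17, T=12, A=11, C=12.
G+C = 29, so %GC = 29/52 × 100 = 55.769%
Salt term: 16.6 × (-2) = -33.2
GC term: 0.41 × 55.769 = 22.865; length term: −600/52 = −11.538
Tm = 81.5 + (-33.2) + 22.865 − 11.538 = 59.627 → 59.6°C

59.6°C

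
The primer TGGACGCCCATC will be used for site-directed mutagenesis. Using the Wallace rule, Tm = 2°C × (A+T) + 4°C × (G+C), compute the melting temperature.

T=2, G=3, A=2, C=5
So N_AT = 4 and N_GC = 8.
Tm = 2(4) + 4(8) = 8 + 32 = 40°C

40°C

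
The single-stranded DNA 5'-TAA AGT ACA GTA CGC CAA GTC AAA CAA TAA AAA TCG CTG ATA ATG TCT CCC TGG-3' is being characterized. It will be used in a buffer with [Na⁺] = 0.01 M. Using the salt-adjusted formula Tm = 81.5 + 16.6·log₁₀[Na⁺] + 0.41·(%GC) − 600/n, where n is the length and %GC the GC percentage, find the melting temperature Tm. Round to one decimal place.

53.1°C

Length n = 54. Scanning the sequence gives C=12, G=9, A=21, T=12.
G+C = 21, so %GC = 21/54 × 100 = 38.889%
Salt term: 16.6 × (-2) = -33.2
GC term: 0.41 × 38.889 = 15.944; length term: −600/54 = −11.111
Tm = 81.5 + (-33.2) + 15.944 − 11.111 = 53.133 → 53.1°C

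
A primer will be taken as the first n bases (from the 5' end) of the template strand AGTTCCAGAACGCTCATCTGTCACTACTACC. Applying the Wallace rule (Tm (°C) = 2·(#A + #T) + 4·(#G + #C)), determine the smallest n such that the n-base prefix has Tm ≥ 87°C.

n = 30

First 29 bases: AGTTCCAGAACGCTCATCTGTCACTACTA → Tm = 84°C (< 87°C)
First 30 bases: AGTTCCAGAACGCTCATCTGTCACTACTAC → Tm = 88°C (≥ 87°C)
Since every base adds ≥2°C, Tm only increases with n, so the threshold is first crossed at n = 30.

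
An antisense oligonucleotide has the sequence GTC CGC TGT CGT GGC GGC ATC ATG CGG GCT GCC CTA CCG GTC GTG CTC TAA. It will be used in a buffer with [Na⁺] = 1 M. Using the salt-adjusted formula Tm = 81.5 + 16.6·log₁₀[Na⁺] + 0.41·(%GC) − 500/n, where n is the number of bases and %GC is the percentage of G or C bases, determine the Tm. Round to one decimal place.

99.0°C

Length n = 51. Scanning the sequence gives C=17, G=17, A=5, T=12.
G+C = 34, so %GC = 34/51 × 100 = 66.667%
Salt term: 16.6 × (0) = 0
GC term: 0.41 × 66.667 = 27.333; length term: −500/51 = −9.804
Tm = 81.5 + (0) + 27.333 − 9.804 = 99.029 → 99.0°C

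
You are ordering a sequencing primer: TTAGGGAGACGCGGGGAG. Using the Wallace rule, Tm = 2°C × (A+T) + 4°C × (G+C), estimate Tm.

A=4, C=2, G=10, T=2
AT pairs contribute 6, GC pairs contribute 12.
Tm = 2×6 + 4×12 = 60°C

60°C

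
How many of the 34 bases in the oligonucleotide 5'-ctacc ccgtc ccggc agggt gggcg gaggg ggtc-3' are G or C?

27

Base counts: T=4, G=16, A=3, C=11
Total G or C: 16 + 11 = 27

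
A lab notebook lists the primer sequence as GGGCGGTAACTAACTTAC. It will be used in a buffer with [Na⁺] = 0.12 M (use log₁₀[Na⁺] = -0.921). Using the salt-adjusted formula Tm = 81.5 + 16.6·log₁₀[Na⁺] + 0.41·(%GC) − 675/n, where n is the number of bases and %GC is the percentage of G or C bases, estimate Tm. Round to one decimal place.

Length n = 18. Base counts: T=4, A=5, G=5, C=4
G+C = 9, so %GC = 9/18 × 100 = 50%
Salt term: 16.6 × (-0.921) = -15.289
GC term: 0.41 × 50 = 20.5; length term: −675/18 = −37.5
Tm = 81.5 + (-15.289) + 20.5 − 37.5 = 49.211 → 49.2°C

49.2°C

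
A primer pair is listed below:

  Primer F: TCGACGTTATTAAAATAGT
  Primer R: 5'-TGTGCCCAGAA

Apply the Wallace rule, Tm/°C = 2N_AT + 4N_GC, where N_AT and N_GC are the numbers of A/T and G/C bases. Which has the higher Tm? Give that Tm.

Primer F: A+T=14, G+C=5 → Tm = 2(14)+4(5) = 48°C
Primer R: A+T=5, G+C=6 → Tm = 2(5)+4(6) = 34°C
48°C vs 34°C → primer F is higher.

Primer F, 48°C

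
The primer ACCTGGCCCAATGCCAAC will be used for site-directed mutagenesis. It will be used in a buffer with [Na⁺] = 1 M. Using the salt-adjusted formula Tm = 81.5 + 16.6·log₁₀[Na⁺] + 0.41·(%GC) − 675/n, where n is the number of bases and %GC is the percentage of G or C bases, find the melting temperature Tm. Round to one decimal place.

69.1°C

Length n = 18. Base counts: G=3, C=8, T=2, A=5
G+C = 11, so %GC = 11/18 × 100 = 61.111%
Salt term: 16.6 × (0) = 0
GC term: 0.41 × 61.111 = 25.056; length term: −675/18 = −37.5
Tm = 81.5 + (0) + 25.056 − 37.5 = 69.056 → 69.1°C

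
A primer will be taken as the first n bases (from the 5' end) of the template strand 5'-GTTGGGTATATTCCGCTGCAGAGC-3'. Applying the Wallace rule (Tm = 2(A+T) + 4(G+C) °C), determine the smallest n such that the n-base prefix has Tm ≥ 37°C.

First 13 bases: GTTGGGTATATTC → Tm = 36°C (< 37°C)
First 14 bases: GTTGGGTATATTCC → Tm = 40°C (≥ 37°C)
Each additional base adds 2°C (A/T) or 4°C (G/C), so Tm is non-decreasing in n; n = 14 is the first length to reach 37°C.

n = 14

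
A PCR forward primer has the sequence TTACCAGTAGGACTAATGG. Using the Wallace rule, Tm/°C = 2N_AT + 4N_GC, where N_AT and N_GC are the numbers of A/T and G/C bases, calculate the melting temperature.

54°C

T=5, C=3, G=5, A=6
A+T = 11, G+C = 8
Tm = 2×11 + 4×8 = 54°C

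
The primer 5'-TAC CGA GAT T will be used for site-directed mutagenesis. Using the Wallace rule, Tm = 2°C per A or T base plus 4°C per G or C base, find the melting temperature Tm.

28°C

Scanning the sequence gives T=3, C=2, G=2, A=3.
A+T = 6, G+C = 4
Tm = 4·4 + 2·6 = 16 + 12 = 28°C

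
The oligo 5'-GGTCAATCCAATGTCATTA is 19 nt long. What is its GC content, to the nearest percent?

37%

T=6, A=6, C=4, G=3
G+C = 3 + 4 = 7 out of 19 bases
%GC = 7/19 × 100 = 36.84% ≈ 37%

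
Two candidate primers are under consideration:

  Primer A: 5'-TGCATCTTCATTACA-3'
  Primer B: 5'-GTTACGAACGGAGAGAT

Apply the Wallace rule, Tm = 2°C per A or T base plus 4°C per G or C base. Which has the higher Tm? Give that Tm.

Primer A: A+T=10, G+C=5 → Tm = 2(10)+4(5) = 40°C
Primer B: A+T=9, G+C=8 → Tm = 2(9)+4(8) = 50°C
40°C vs 50°C → primer B is higher.

Primer B, 50°C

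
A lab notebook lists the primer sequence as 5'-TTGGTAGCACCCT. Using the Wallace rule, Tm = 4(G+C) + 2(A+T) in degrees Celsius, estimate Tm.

Scanning the sequence gives C=4, A=2, G=3, T=4.
So N_AT = 6 and N_GC = 7.
Tm = 4·7 + 2·6 = 28 + 12 = 40°C

40°C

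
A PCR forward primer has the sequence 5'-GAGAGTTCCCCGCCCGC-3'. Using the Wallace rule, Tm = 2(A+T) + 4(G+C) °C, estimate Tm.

Counting bases: T=2, G=5, A=2, C=8
AT pairs contribute 4, GC pairs contribute 13.
Tm = 4·13 + 2·4 = 52 + 8 = 60°C

60°C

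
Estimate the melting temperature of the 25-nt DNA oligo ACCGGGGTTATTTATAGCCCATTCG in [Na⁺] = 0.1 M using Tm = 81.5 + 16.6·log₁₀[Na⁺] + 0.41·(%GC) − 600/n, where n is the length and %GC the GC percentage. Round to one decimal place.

60.6°C

Length n = 25. C=6, T=8, A=5, G=6
G+C = 12, so %GC = 12/25 × 100 = 48%
Salt term: 16.6 × (-1) = -16.6
GC term: 0.41 × 48 = 19.68; length term: −600/25 = −24
Tm = 81.5 + (-16.6) + 19.68 − 24 = 60.58 → 60.6°C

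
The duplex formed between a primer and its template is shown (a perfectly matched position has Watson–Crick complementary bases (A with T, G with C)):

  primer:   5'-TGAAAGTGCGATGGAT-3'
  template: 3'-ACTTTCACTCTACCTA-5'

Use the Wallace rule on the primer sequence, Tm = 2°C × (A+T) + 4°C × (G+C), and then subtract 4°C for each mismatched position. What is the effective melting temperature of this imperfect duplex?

42°C

Primer base counts: A=5, T=4, G=6, C=1 → A+T=9, G+C=7
Perfect-match Tm = 2(9) + 4(7) = 18 + 28 = 46°C
Mismatches (positions where the bases are not complementary): 1 (at position 9)
Effective Tm = 46 − 1×4 = 46 − 4 = 42°C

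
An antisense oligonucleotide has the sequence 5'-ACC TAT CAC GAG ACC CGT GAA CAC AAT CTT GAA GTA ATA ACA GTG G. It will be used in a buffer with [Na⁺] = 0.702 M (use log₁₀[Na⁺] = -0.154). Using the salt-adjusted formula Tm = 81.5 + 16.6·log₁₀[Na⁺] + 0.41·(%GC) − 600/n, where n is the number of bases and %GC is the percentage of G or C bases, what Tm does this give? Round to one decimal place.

83.7°C

Length n = 46. Scanning the sequence gives C=11, A=17, T=9, G=9.
G+C = 20, so %GC = 20/46 × 100 = 43.478%
Salt term: 16.6 × (-0.154) = -2.556
GC term: 0.41 × 43.478 = 17.826; length term: −600/46 = −13.043
Tm = 81.5 + (-2.556) + 17.826 − 13.043 = 83.727 → 83.7°C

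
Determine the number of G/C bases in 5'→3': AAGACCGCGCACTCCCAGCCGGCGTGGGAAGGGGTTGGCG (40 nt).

Base counts: T=4, A=7, C=12, G=17
G+C = 17 + 12 = 29

29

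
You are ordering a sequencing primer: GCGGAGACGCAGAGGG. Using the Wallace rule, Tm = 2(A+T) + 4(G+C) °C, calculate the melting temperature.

T=0, C=3, A=4, G=9
AT pairs contribute 4, GC pairs contribute 12.
Tm = 2×4 + 4×12 = 56°C

56°C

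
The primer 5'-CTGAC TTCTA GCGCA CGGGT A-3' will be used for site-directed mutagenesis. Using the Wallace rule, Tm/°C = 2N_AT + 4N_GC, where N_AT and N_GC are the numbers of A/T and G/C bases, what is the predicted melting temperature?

Base counts: C=6, A=4, T=5, G=6
So N_AT = 9 and N_GC = 12.
Tm = 2×9 + 4×12 = 66°C

66°C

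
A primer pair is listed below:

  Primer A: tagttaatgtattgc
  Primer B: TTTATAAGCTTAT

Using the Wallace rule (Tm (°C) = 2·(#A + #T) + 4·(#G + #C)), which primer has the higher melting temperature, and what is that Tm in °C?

Primer A: A+T=11, G+C=4 → Tm = 2(11)+4(4) = 38°C
Primer B: A+T=11, G+C=2 → Tm = 2(11)+4(2) = 30°C
38°C vs 30°C → primer A is higher.

Primer A, 38°C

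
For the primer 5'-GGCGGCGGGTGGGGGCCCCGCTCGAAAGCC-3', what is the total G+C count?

25

Counting bases: T=2, C=10, A=3, G=15
Total G or C: 15 + 10 = 25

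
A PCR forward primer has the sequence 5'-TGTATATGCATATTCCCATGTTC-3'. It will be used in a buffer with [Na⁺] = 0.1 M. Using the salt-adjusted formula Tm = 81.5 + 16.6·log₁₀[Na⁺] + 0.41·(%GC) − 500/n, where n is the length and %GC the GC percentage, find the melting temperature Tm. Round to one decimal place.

57.4°C

Length n = 23. Counting bases: A=5, T=10, G=3, C=5
G+C = 8, so %GC = 8/23 × 100 = 34.783%
Salt term: 16.6 × (-1) = -16.6
GC term: 0.41 × 34.783 = 14.261; length term: −500/23 = −21.739
Tm = 81.5 + (-16.6) + 14.261 − 21.739 = 57.422 → 57.4°C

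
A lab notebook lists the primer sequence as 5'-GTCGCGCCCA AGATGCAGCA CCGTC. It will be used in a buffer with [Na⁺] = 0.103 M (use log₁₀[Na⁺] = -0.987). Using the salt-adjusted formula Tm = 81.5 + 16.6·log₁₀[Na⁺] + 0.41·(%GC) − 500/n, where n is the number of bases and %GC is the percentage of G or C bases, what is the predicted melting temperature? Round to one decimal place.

Length n = 25. Base counts: A=5, C=10, G=7, T=3
G+C = 17, so %GC = 17/25 × 100 = 68%
Salt term: 16.6 × (-0.987) = -16.384
GC term: 0.41 × 68 = 27.88; length term: −500/25 = −20
Tm = 81.5 + (-16.384) + 27.88 − 20 = 72.996 → 73.0°C

73.0°C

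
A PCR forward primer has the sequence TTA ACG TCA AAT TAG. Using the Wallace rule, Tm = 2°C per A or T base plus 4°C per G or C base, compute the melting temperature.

38°C

G=2, A=6, C=2, T=5
So N_AT = 11 and N_GC = 4.
Tm = 2×11 + 4×4 = 38°C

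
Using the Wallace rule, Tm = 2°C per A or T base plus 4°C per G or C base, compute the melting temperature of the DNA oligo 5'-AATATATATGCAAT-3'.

Counting bases: G=1, C=1, T=5, A=7
A+T = 12, G+C = 2
Tm = 2(12) + 4(2) = 24 + 8 = 32°C

32°C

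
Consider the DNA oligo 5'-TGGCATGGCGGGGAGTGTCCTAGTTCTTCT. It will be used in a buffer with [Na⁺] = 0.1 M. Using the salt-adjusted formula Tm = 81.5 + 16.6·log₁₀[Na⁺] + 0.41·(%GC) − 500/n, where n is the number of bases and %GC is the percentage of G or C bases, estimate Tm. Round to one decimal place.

Length n = 30. Counting bases: G=11, A=3, T=10, C=6
G+C = 17, so %GC = 17/30 × 100 = 56.667%
Salt term: 16.6 × (-1) = -16.6
GC term: 0.41 × 56.667 = 23.233; length term: −500/30 = −16.667
Tm = 81.5 + (-16.6) + 23.233 − 16.667 = 71.466 → 71.5°C

71.5°C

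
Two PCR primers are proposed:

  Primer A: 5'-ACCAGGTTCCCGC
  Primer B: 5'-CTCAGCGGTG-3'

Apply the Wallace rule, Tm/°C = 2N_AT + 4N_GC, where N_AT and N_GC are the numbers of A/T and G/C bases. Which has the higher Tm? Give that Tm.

Primer A, 44°C

Primer A: A+T=4, G+C=9 → Tm = 2(4)+4(9) = 44°C
Primer B: A+T=3, G+C=7 → Tm = 2(3)+4(7) = 34°C
44°C vs 34°C → primer A is higher.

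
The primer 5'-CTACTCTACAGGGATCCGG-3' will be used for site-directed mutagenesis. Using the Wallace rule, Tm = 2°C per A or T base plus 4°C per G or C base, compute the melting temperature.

60°C

G=5, A=4, T=4, C=6
So N_AT = 8 and N_GC = 11.
Tm = 2(8) + 4(11) = 16 + 44 = 60°C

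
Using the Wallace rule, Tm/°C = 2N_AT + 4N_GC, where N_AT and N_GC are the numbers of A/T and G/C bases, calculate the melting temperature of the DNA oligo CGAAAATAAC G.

Counting bases: C=2, G=2, T=1, A=6
A+T = 7, G+C = 4
Tm = 2×7 + 4×4 = 30°C

30°C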